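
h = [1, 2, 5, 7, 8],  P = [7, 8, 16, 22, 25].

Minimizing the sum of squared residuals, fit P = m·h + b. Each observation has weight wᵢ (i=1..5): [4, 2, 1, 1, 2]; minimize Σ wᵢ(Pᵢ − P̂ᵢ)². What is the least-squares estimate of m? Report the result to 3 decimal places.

The normal system AᵀWA·[m, b]ᵀ = AᵀWP is [[214, 36]; [36, 10]]·[m, b]ᵀ = [694, 132]ᵀ.
Eliminating b: 10·(row 1) − 36·(row 2) gives 844·m = 10·694 − 36·132 = 2188, so m = 547/211.
Then b = (132 − 36·(547/211))/10 = 816/211.

m = 2.592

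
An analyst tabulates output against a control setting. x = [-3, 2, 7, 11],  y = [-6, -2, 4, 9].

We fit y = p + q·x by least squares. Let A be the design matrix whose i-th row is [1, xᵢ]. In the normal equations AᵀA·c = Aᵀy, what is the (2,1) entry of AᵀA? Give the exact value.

17

Row 2 ↔ basis x, column 1 ↔ basis 1, so (AᵀA)_{2,1} = Σᵢ x = (-3)·(1) + (2)·(1) + (7)·(1) + (11)·(1) = 17.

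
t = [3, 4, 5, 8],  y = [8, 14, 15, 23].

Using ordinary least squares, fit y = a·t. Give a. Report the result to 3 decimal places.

a = 2.974

The normal equations are: 114·a = 339.
Hence a = 339 / 114 ≈ 2.97368.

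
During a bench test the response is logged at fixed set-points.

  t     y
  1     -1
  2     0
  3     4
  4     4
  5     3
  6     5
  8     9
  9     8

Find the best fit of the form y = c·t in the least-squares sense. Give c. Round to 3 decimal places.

c = 0.915

With design matrix X, XᵀX = [[236]] and Xᵀy = [216]ᵀ.
c = 216/236 = 0.915254.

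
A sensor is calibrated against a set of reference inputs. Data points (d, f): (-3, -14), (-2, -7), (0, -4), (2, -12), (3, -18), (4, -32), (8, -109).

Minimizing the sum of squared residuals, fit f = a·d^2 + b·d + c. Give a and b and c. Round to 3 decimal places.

With design matrix M, MᵀM = [[4546, 576, 106]; [576, 106, 12]; [106, 12, 7]] and Mᵀf = [-7852, -1022, -196]ᵀ.
Solving the 3×3 system (Gaussian elimination) gives a = -3722/2429, b = -53513/55867, c = -176220/55867.

a = -1.532, b = -0.958, c = -3.154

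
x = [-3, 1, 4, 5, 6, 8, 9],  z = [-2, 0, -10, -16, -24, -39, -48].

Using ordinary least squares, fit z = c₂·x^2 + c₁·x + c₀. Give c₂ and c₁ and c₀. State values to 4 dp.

MᵀM·[c₂, c₁, c₀]ᵀ = Mᵀz reads: 12916·c₂ + 1620·c₁ + 232·c₀ = -7826;  1620·c₂ + 232·c₁ + 30·c₀ = -1002;  232·c₂ + 30·c₁ + 7·c₀ = -139.
(Σx^2·x^2 = 12916, Σx^2·x = 1620, Σx^2 = 232, Σx·x = 232, Σx = 30, Σ1 = 7, Σx^2·z = -7826, Σx·z = -1002, Σz = -139.)
Solving the 3×3 system (Gaussian elimination) gives c₂ = -68891/130452, c₁ = -31889/43484, c₀ = 51421/65226.

c₂ = -0.5281, c₁ = -0.7334, c₀ = 0.7884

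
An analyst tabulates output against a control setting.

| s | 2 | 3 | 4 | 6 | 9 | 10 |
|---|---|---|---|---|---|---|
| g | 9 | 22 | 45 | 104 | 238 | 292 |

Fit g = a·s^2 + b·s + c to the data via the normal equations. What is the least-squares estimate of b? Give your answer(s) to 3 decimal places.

Entries of XᵀX: Σs^2·s^2 = 18210, Σs^2·s = 2044, Σs^2 = 246, Σs·s = 246, Σs = 34, Σ1 = 6.
And Σs^2·g = 53176, Σs·g = 5950, Σg = 710.
XᵀX·[a, b, c]ᵀ = Xᵀg becomes [[18210, 2044, 246]; [2044, 246, 34]; [246, 34, 6]]·[a, b, c]ᵀ = [53176, 5950, 710]ᵀ.
Row-reducing yields a = 4678/1617, b = 467/539, c = -8392/1617.

b = 0.866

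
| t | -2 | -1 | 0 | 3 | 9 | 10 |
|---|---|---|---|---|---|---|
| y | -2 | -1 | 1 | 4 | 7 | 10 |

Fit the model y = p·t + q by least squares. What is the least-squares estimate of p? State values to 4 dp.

Normal-equation sums: Σt·t = 195, Σt = 19, Σ1 = 6.
For Aᵀy: Σt·y = 180, Σy = 19.
So AᵀA·[p, q]ᵀ = Aᵀy: [[195, 19]; [19, 6]]·[p, q]ᵀ = [180, 19]ᵀ.
Eliminating q: 6·(row 1) − 19·(row 2) gives 809·p = 6·180 − 19·19 = 719, so p = 719/809.
Then q = (19 − 19·(719/809))/6 = 285/809.

p = 0.8888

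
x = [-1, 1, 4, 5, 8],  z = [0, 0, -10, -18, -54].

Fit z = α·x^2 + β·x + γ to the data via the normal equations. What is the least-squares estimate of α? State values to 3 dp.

α = -0.979

With design matrix A, AᵀA = [[4979, 701, 107]; [701, 107, 17]; [107, 17, 5]] and Aᵀz = [-4066, -562, -82]ᵀ.
Row-reducing yields α = -1265/1292, β = 1233/1292, γ = 845/646.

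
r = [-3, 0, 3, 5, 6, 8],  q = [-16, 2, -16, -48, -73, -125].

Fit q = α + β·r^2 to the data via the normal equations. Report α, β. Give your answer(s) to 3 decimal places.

α = 1.635, β = -1.999

Normal-equation sums: Σ1 = 6, Σr^2 = 143, Σr^2·r^2 = 6179.
Right-hand side: Σq = -276, Σr^2·q = -12116.
Normal equations: [[6, 143]; [143, 6179]]·[α, β]ᵀ = [-276, -12116]ᵀ.
Δ = 6·6179 − 143² = 16625.
α = ((-276)·6179 − 143·(-12116))/16625 = 27184/16625; β = (6·(-12116) − 143·(-276))/16625 = -33228/16625.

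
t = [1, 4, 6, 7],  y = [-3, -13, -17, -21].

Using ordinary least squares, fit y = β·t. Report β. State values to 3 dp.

Setting ∂/∂β … = 0 gives: 102·β = -304.
(Σt·t = 102, Σt·y = -304.)
Hence β = -304 / 102 ≈ -2.98039.

β = -2.980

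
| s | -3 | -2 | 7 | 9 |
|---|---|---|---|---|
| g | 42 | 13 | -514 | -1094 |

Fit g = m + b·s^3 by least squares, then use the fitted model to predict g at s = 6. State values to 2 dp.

Compute the Gram sums: Σ1 = 4, Σs^3 = 1037, Σs^3·s^3 = 649883.
Right-hand side: Σg = -1553, Σs^3·g = -975066.
AᵀA·[m, b]ᵀ = Aᵀg becomes [[4, 1037]; [1037, 649883]]·[m, b]ᵀ = [-1553, -975066]ᵀ.
Eliminating b: 649883·(row 1) − 1037·(row 2) gives 1524163·m = 649883·(-1553) − 1037·(-975066) = 1875143, so m = 1875143/1524163.
Then b = ((-975066) − 1037·(1875143/1524163))/649883 = -2289803/1524163.
At s = 6: ĝ = (1875143/1524163)·(1) + (-2289803/1524163)·(216) = -492722305/1524163.

ĝ = -323.27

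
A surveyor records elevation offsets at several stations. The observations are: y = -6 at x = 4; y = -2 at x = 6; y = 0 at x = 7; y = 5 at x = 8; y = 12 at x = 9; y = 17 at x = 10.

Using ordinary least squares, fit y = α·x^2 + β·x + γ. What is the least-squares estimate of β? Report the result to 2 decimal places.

β = -3.75

With design matrix A, AᵀA = [[24610, 2864, 346]; [2864, 346, 44]; [346, 44, 6]] and Aᵀy = [2824, 282, 26]ᵀ.
Inverting the 3×3 Gram matrix, [α, β, γ]ᵀ = [23/42, -394/105, 19/70]ᵀ.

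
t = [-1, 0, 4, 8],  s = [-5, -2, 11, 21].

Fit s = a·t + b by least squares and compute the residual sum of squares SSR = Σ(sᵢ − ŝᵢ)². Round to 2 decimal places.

Compute the Gram sums: Σt·t = 81, Σt = 11, Σ1 = 4.
And Σt·s = 217, Σs = 25.
Eliminating b: 4·(row 1) − 11·(row 2) gives 203·a = 4·217 − 11·25 = 593, so a = 593/203.
Then b = (25 − 11·(593/203))/4 = -362/203.
Residuals: -60/203, -44/203, 223/203, -17/29; SSR = 342/203.

SSR = 1.68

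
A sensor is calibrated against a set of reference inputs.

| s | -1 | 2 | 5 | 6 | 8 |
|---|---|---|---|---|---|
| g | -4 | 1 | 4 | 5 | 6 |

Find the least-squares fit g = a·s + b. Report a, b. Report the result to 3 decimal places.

a = 1.120, b = -2.080

From the data, Σs·s = 130, Σs = 20, Σ1 = 5.
And Σs·g = 104, Σg = 12.
Normal equations: [[130, 20]; [20, 5]]·[a, b]ᵀ = [104, 12]ᵀ.
Eliminating b: 5·(row 1) − 20·(row 2) gives 250·a = 5·104 − 20·12 = 280, so a = 28/25.
Then b = (12 − 20·(28/25))/5 = -52/25.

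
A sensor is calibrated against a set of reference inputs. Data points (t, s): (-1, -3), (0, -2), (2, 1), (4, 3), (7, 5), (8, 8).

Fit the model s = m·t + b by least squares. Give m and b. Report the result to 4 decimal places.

Sums needed: Σt·t = 134, Σt = 20, Σ1 = 6.
For Xᵀs: Σt·s = 116, Σs = 12.
Eliminating b: 6·(row 1) − 20·(row 2) gives 404·m = 6·116 − 20·12 = 456, so m = 114/101.
Then b = (12 − 20·(114/101))/6 = -178/101.

m = 1.1287, b = -1.7624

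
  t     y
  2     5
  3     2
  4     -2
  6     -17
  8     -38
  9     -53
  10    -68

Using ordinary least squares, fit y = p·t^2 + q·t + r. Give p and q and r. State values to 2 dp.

Setting ∂/∂p … = 0 gives: 22306·p + 2556·q + 310·r = -14131;  2556·p + 310·q + 42·r = -1555;  310·p + 42·q + 7·r = -171.
(Σt^2·t^2 = 22306, Σt^2·t = 2556, Σt^2 = 310, Σt·t = 310, Σt = 42, Σ1 = 7, Σt^2·y = -14131, Σt·y = -1555, Σy = -171.)
Solving the 3×3 system (Gaussian elimination) gives p = -1471/1578, q = 31509/15254, r = 102061/22881.

p = -0.93, q = 2.07, r = 4.46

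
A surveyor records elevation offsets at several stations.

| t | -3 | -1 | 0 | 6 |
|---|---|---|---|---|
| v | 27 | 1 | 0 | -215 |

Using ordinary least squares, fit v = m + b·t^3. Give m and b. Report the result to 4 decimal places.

Normal-equation sums: Σ1 = 4, Σt^3 = 188, Σt^3·t^3 = 47386.
Moment sums: Σv = -187, Σt^3·v = -47170.
MᵀM·[m, b]ᵀ = Mᵀv becomes [[4, 188]; [188, 47386]]·[m, b]ᵀ = [-187, -47170]ᵀ.
Determinant 4·47386 − 188² = 154200.
m = ((-187)·47386 − 188·(-47170))/154200 = 3389/77100; b = (4·(-47170) − 188·(-187))/154200 = -38381/38550.

m = 0.0440, b = -0.9956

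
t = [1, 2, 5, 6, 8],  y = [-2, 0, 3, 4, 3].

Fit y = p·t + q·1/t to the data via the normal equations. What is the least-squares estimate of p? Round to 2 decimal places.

Compute the Gram sums: Σt·t = 130, Σt·1/t = 5, Σ1/t·1/t = 19201/14400.
Moment sums: Σt·y = 61, Σ1/t·y = -43/120.
Determinant 130·(19201/14400) − 5² = 213613/1440.
p = (61·(19201/14400) − 5·(-43/120))/(213613/1440) = 1197061/2136130; q = (130·(-43/120) − 5·61)/(213613/1440) = -506280/213613.

p = 0.56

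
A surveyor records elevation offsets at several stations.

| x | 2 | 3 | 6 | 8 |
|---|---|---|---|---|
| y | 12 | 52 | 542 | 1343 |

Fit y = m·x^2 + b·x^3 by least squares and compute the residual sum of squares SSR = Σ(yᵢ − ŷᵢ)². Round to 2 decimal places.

SSR = 8.39

Sums needed: Σx^2·x^2 = 5489, Σx^2·x^3 = 40819, Σx^3·x^3 = 309593.
And Σx^2·y = 105980, Σx^3·y = 806188.
AᵀA·[m, b]ᵀ = Aᵀy becomes [[5489, 40819]; [40819, 309593]]·[m, b]ᵀ = [105980, 806188]ᵀ.
Eliminating b: 309593·(row 1) − 40819·(row 2) gives 33165216·m = 309593·105980 − 40819·806188 = -97121832, so m = -4046743/1381884.
Then b = (806188 − 40819·(-4046743/1381884))/309593 = 4132013/1381884.
Residuals: -3411/16451, -273808/115157, 179089/115157, -60741/115157; SSR = 966535/115157.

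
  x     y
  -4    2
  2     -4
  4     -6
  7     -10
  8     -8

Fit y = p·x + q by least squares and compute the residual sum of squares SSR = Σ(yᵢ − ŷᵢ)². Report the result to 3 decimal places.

SSR = 4.456

From the data, Σx·x = 149, Σx = 17, Σ1 = 5.
Moment sums: Σx·y = -174, Σy = -26.
det = 149·5 − 17² = 456.
p = ((-174)·5 − 17·(-26))/456 = -107/114; q = (149·(-26) − 17·(-174))/456 = -229/114.
Residuals: 29/114, -13/114, -9/38, -27/19, 173/114; SSR = 254/57.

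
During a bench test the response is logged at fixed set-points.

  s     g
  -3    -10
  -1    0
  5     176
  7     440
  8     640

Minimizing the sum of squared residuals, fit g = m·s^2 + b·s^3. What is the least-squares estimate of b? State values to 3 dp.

With design matrix A, AᵀA = [[7204, 52456]; [52456, 396148]] and Aᵀg = [66830, 500870]ᵀ.
Determinant 7204·396148 − 52456² = 102218256.
m = (66830·396148 − 52456·500870)/102218256 = 8372255/4259094; b = (7204·500870 − 52456·66830)/102218256 = 4276375/4259094.

b = 1.004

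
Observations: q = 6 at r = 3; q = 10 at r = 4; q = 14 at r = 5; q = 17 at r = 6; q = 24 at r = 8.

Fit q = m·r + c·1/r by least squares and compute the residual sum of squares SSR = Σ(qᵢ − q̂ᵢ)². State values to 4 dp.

SSR = 0.1315

Forming XᵀX = [[150, 5]; [5, 3701/14400]] and Xᵀq = [422, 197/15]ᵀ gives XᵀX·[m, c]ᵀ = Xᵀq.
det = 150·(3701/14400) − 5² = 1301/96.
m = (422·(3701/14400) − 5·(197/15))/(1301/96) = 308111/97575; c = (150·(197/15) − 5·422)/(1301/96) = -13440/1301.
Residuals: -961/32525, -4694/97575, 5419/19515, -7297/32525, 2912/97575; SSR = 12833/97575.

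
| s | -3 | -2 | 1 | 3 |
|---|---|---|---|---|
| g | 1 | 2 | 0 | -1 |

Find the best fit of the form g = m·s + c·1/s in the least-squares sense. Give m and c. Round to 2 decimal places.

XᵀX·[m, c]ᵀ = Xᵀg reads: 23·m + 4·c = -10;  4·m + (53/36)·c = -5/3.
Determinant 23·(53/36) − 4² = 643/36.
m = ((-10)·(53/36) − 4·(-5/3))/(643/36) = -290/643; c = (23·(-5/3) − 4·(-10))/(643/36) = 60/643.

m = -0.45, c = 0.09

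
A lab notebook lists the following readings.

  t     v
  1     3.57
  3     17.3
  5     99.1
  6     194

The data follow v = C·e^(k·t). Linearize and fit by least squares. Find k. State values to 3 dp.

Linearized form: ln v = k·t + ln C. From the 4 transformed points,
Σt = 15.0000, Σ(t)² = 71.0000, Σln v = 13.9873, Σt·ln v = 64.4125.
Equations: 71.0000·k + 15.0000·ln C = 64.4125;  15.0000·k + 4·ln C = 13.9873.
Slope k = (n·Σt·ln v − Σt·Σln v)/(n·Σ(t)² − (Σt)²) = (4·64.4125 − 15.0000·13.9873)/59.0000 = 0.81086; ln C = (Σln v − k·Σt)/n = 0.45607.

k = 0.811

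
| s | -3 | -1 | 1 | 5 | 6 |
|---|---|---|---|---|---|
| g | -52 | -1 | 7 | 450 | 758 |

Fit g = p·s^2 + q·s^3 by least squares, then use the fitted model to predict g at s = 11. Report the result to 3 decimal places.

ĝ = 4350.718

Normal-equation sums: Σs^2·s^2 = 2004, Σs^2·s^3 = 10658, Σs^3·s^3 = 63012.
Right-hand side: Σs^2·g = 38076, Σs^3·g = 221390.
So XᵀX·[p, q]ᵀ = Xᵀg: [[2004, 10658]; [10658, 63012]]·[p, q]ᵀ = [38076, 221390]ᵀ.
Eliminating q: 63012·(row 1) − 10658·(row 2) gives 12683084·p = 63012·38076 − 10658·221390 = 39670292, so p = 9917573/3170771.
Then q = (221390 − 10658·(9917573/3170771))/63012 = 9462888/3170771.
At s = 11: ĝ = (9917573/3170771)·(121) + (9462888/3170771)·(1331) = 13795130261/3170771.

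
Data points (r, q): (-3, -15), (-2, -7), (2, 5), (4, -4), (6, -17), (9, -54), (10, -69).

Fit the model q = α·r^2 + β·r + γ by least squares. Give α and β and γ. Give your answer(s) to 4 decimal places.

The normal equations are: 18226·α + 1982·β + 250·γ = -12093;  1982·α + 250·β + 26·γ = -1225;  250·α + 26·β + 7·γ = -161.
(Σr^2·r^2 = 18226, Σr^2·r = 1982, Σr^2 = 250, Σr·r = 250, Σr = 26, Σ1 = 7, Σr^2·q = -12093, Σr·q = -1225, Σq = -161.)
Solving the 3×3 system (Gaussian elimination) gives α = -182407/184788, β = 497239/184788, γ = 104381/46197.

α = -0.9871, β = 2.6909, γ = 2.2595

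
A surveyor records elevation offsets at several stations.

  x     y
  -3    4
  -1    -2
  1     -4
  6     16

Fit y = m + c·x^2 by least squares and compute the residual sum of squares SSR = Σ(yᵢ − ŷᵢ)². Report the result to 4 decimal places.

Normal-equation sums: Σ1 = 4, Σx^2 = 47, Σx^2·x^2 = 1379.
And Σy = 14, Σx^2·y = 606.
AᵀA·[m, c]ᵀ = Aᵀy becomes [[4, 47]; [47, 1379]]·[m, c]ᵀ = [14, 606]ᵀ.
Δ = 4·1379 − 47² = 3307.
m = (14·1379 − 47·606)/3307 = -9176/3307; c = (4·606 − 47·14)/3307 = 1766/3307.
Residuals: 6510/3307, 796/3307, -5818/3307, -1488/3307; SSR = 23912/3307.

SSR = 7.2307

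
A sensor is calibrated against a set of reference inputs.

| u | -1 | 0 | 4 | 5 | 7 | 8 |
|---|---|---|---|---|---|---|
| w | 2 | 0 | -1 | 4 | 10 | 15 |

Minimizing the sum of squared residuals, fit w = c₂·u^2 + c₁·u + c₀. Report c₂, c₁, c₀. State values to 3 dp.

Forming MᵀM = [[7379, 1043, 155]; [1043, 155, 23]; [155, 23, 6]] and Mᵀw = [1536, 204, 30]ᵀ gives MᵀM·[c₂, c₁, c₀]ᵀ = Mᵀw.
Inverting the 3×3 Gram matrix, [c₂, c₁, c₀]ᵀ = [5457/12050, -20601/12050, -876/6025]ᵀ.

c₂ = 0.453, c₁ = -1.710, c₀ = -0.145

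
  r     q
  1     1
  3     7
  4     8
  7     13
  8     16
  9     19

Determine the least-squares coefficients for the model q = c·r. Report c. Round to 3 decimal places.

c = 2.018

Forming XᵀX = [[220]] and Xᵀq = [444]ᵀ gives XᵀX·[c]ᵀ = Xᵀq.
Hence c = 444 / 220 ≈ 2.01818.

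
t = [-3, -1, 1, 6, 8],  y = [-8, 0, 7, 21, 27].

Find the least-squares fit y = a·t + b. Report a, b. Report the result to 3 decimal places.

a = 3.106, b = 2.567

AᵀA·[a, b]ᵀ = Aᵀy reads: 111·a + 11·b = 373;  11·a + 5·b = 47.
det = 111·5 − 11² = 434.
a = (373·5 − 11·47)/434 = 674/217; b = (111·47 − 11·373)/434 = 557/217.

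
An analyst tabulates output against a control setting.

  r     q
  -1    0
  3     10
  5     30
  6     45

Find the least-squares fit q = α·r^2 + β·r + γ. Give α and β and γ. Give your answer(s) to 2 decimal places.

α = 1.32, β = -0.20, γ = -1.48

With design matrix A, AᵀA = [[2003, 367, 71]; [367, 71, 13]; [71, 13, 4]] and Aᵀq = [2460, 450, 85]ᵀ.
Solving the 3×3 system (Gaussian elimination) gives α = 245/186, β = -37/186, γ = -46/31.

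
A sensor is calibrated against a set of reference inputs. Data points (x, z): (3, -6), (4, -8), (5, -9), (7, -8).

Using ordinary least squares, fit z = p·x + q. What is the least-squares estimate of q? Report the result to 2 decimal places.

With design matrix M, MᵀM = [[99, 19]; [19, 4]] and Mᵀz = [-151, -31]ᵀ.
det = 99·4 − 19² = 35.
p = ((-151)·4 − 19·(-31))/35 = -3/7; q = (99·(-31) − 19·(-151))/35 = -40/7.

q = -5.71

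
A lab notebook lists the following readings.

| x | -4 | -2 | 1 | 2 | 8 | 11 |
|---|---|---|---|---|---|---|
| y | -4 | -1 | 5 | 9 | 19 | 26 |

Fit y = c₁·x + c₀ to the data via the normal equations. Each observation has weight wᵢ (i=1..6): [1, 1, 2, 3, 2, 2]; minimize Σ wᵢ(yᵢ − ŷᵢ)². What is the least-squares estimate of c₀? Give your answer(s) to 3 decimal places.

c₀ = 3.857

Entries of MᵀWM: Σwᵢ·x·x = 404, Σwᵢ·x = 40, Σwᵢ·1 = 11.
For MᵀWy: Σwᵢ·x·y = 958, Σwᵢ·y = 122.
So MᵀWM·[c₁, c₀]ᵀ = MᵀWy: [[404, 40]; [40, 11]]·[c₁, c₀]ᵀ = [958, 122]ᵀ.
Eliminating c₀: 11·(row 1) − 40·(row 2) gives 2844·c₁ = 11·958 − 40·122 = 5658, so c₁ = 943/474.
Then c₀ = (122 − 40·(943/474))/11 = 914/237.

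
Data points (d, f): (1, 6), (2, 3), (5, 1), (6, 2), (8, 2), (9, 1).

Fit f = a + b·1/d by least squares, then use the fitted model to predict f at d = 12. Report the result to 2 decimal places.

The normal system AᵀA·[a, b]ᵀ = Aᵀf is [[6, 757/360]; [757/360, 174409/129600]]·[a, b]ᵀ = [15, 1511/180]ᵀ.
det = 6·(174409/129600) − (757/360)² = 94681/25920.
a = (15·(174409/129600) − (757/360)·(1511/180))/(94681/25920) = 328481/473405; b = (6·(1511/180) − (757/360)·15)/(94681/25920) = 487944/94681.
At d = 12: f̂ = (328481/473405)·(1) + (487944/94681)·(1/12) = 531791/473405.

f̂ = 1.12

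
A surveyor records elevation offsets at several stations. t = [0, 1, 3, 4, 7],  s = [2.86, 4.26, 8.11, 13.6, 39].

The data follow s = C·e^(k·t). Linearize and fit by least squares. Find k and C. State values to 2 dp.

k = 0.37, C = 2.86

With ln sᵢ as the transformed response and tᵢ as the regressor:
Σt = 15.0000, Σ(t)² = 75.0000, Σln s = 10.8668, Σt·ln s = 43.8138.
Equations: 75.0000·k + 15.0000·ln C = 43.8138;  15.0000·k + 5·ln C = 10.8668.
Δ = 75.0000·5 − (15.0000)² = 150.0000; k = (43.8138·5 − 15.0000·10.8668)/150.0000 = 0.37378, ln C = (75.0000·10.8668 − 15.0000·43.8138)/150.0000 = 1.05203, so C = exp(1.05203) = 2.86347.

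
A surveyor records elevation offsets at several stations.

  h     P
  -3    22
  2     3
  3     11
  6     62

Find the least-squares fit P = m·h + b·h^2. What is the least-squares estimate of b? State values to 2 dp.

AᵀA·[m, b]ᵀ = AᵀP reads: 58·m + 224·b = 345;  224·m + 1474·b = 2541.
(Σh·h = 58, Σh·h^2 = 224, Σh^2·h^2 = 1474, Σh·P = 345, Σh^2·P = 2541.)
Determinant 58·1474 − 224² = 35316.
m = (345·1474 − 224·2541)/35316 = -10109/5886; b = (58·2541 − 224·345)/35316 = 11683/5886.

b = 1.98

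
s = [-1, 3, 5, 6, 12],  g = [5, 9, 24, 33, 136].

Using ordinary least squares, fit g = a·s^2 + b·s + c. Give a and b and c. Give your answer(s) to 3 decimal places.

Forming AᵀA = [[22739, 2095, 215]; [2095, 215, 25]; [215, 25, 5]] and Aᵀg = [21458, 1972, 207]ᵀ gives AᵀA·[a, b, c]ᵀ = Aᵀg.
Solving the 3×3 system (Gaussian elimination) gives a = 5813/5802, b = -27377/29010, c = 14684/4835.

a = 1.002, b = -0.944, c = 3.037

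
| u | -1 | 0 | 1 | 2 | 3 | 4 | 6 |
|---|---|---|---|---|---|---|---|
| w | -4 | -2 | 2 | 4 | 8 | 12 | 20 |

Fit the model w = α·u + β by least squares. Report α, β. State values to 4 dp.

α = 3.4508, β = -1.6803

Forming MᵀM = [[67, 15]; [15, 7]] and Mᵀw = [206, 40]ᵀ gives MᵀM·[α, β]ᵀ = Mᵀw.
det = 67·7 − 15² = 244.
α = (206·7 − 15·40)/244 = 421/122; β = (67·40 − 15·206)/244 = -205/122.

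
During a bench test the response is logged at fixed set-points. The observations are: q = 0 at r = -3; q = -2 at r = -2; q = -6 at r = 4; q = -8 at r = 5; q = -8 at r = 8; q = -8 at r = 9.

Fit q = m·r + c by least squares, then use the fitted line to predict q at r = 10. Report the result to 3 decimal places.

q̂ = -9.684

Entries of MᵀM: Σr·r = 199, Σr = 21, Σ1 = 6.
For Mᵀq: Σr·q = -196, Σq = -32.
So MᵀM·[m, c]ᵀ = Mᵀq: [[199, 21]; [21, 6]]·[m, c]ᵀ = [-196, -32]ᵀ.
det = 199·6 − 21² = 753.
m = ((-196)·6 − 21·(-32))/753 = -168/251; c = (199·(-32) − 21·(-196))/753 = -2252/753.
At r = 10: q̂ = (-168/251)·(10) + (-2252/753)·(1) = -7292/753.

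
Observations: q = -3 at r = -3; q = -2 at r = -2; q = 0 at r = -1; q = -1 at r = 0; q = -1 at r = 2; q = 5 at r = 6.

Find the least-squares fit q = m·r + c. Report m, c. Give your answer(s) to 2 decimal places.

m = 0.78, c = -0.59

Entries of XᵀX: Σr·r = 54, Σr = 2, Σ1 = 6.
Right-hand side: Σr·q = 41, Σq = -2.
XᵀX·[m, c]ᵀ = Xᵀq becomes [[54, 2]; [2, 6]]·[m, c]ᵀ = [41, -2]ᵀ.
Eliminating c: 6·(row 1) − 2·(row 2) gives 320·m = 6·41 − 2·(-2) = 250, so m = 25/32.
Then c = ((-2) − 2·(25/32))/6 = -19/32.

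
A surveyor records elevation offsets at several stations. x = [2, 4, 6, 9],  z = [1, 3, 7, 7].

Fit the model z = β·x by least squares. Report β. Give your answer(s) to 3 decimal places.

Forming AᵀA = [[137]] and Aᵀz = [119]ᵀ gives AᵀA·[β]ᵀ = Aᵀz.
β = 119/137 = 0.868613.

β = 0.869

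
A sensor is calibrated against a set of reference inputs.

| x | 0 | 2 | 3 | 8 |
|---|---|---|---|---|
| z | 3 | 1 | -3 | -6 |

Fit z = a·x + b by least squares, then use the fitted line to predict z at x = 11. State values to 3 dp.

Sums needed: Σx·x = 77, Σx = 13, Σ1 = 4.
For Mᵀz: Σx·z = -55, Σz = -5.
Normal equations: [[77, 13]; [13, 4]]·[a, b]ᵀ = [-55, -5]ᵀ.
Eliminating b: 4·(row 1) − 13·(row 2) gives 139·a = 4·(-55) − 13·(-5) = -155, so a = -155/139.
Then b = ((-5) − 13·(-155/139))/4 = 330/139.
At x = 11: ẑ = (-155/139)·(11) + (330/139)·(1) = -1375/139.

ẑ = -9.892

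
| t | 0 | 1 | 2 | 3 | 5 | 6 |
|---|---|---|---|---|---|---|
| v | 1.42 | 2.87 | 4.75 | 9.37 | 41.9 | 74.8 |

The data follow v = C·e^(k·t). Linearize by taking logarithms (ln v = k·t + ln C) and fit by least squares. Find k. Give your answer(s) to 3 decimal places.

Taking logs, ln v = k·t + ln C, so regress ln v on t.
Σt = 17.0000, Σ(t)² = 75.0000, Σln v = 13.2507, Σt·ln v = 55.4485.
Equations: 75.0000·k + 17.0000·ln C = 55.4485;  17.0000·k + 6·ln C = 13.2507.
Solving (det = 161.0000): k = 0.66726, ln C = 0.31789.

k = 0.667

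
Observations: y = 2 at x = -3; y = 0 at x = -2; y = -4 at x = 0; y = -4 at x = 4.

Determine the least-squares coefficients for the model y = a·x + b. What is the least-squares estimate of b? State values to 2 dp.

With design matrix A, AᵀA = [[29, -1]; [-1, 4]] and Aᵀy = [-22, -6]ᵀ.
Δ = 29·4 − (-1)² = 115.
a = ((-22)·4 − (-1)·(-6))/115 = -94/115; b = (29·(-6) − (-1)·(-22))/115 = -196/115.

b = -1.70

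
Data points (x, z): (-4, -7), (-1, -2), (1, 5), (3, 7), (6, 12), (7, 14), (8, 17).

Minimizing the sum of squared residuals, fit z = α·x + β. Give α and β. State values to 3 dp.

Sums needed: Σx·x = 176, Σx = 20, Σ1 = 7.
Moment sums: Σx·z = 362, Σz = 46.
Normal equations: [[176, 20]; [20, 7]]·[α, β]ᵀ = [362, 46]ᵀ.
Δ = 176·7 − 20² = 832.
α = (362·7 − 20·46)/832 = 807/416; β = (176·46 − 20·362)/832 = 107/104.

α = 1.940, β = 1.029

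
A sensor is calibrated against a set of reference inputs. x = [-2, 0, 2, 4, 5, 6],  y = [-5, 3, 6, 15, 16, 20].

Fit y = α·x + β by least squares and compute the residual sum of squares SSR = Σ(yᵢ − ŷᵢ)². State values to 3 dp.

Entries of MᵀM: Σx·x = 85, Σx = 15, Σ1 = 6.
And Σx·y = 282, Σy = 55.
So MᵀM·[α, β]ᵀ = Mᵀy: [[85, 15]; [15, 6]]·[α, β]ᵀ = [282, 55]ᵀ.
det = 85·6 − 15² = 285.
α = (282·6 − 15·55)/285 = 289/95; β = (85·55 − 15·282)/285 = 89/57.
Residuals: -136/285, 82/57, -469/285, 362/285, -44/57, 53/285; SSR = 2066/285.

SSR = 7.249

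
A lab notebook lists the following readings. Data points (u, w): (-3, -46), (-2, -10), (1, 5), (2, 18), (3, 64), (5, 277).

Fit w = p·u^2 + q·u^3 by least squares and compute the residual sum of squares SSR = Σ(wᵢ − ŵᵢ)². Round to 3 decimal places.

SSR = 13.618

Setting ∂/∂p … = 0 gives: 820·p + 3126·q = 7124;  3126·p + 17212·q = 37824.
det = 820·17212 − 3126² = 4341964.
p = (7124·17212 − 3126·37824)/4341964 = 99556/98681; q = (820·37824 − 3126·7124)/4341964 = 198774/98681.
Residuals: -68432/98681, 205158/98681, 195075/98681, -212158/98681, 52682/98681, -1013/98681; SSR = 122170/8971.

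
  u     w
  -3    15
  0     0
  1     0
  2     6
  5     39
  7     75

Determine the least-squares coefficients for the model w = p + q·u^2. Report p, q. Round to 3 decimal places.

Normal-equation sums: Σ1 = 6, Σu^2 = 88, Σu^2·u^2 = 3124.
Moment sums: Σw = 135, Σu^2·w = 4809.
So XᵀX·[p, q]ᵀ = Xᵀw: [[6, 88]; [88, 3124]]·[p, q]ᵀ = [135, 4809]ᵀ.
Eliminating q: 3124·(row 1) − 88·(row 2) gives 11000·p = 3124·135 − 88·4809 = -1452, so p = -33/250.
Then q = (4809 − 88·(-33/250))/3124 = 8487/5500.

p = -0.132, q = 1.543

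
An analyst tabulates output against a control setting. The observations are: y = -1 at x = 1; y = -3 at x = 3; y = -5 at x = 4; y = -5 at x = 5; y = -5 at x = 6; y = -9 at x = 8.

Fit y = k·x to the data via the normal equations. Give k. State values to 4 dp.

k = -1.0397

Setting ∂/∂k … = 0 gives: 151·k = -157.
k = (-157)/151 = -1.03974.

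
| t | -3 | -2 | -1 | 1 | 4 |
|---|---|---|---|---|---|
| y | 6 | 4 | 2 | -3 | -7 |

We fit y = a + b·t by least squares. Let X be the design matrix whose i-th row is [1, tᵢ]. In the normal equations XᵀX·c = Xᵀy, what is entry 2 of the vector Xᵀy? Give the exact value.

-59

Entry 2 ↔ basis t, so (Xᵀy)_{2} = Σᵢ (t)·yᵢ = (-3)·(6) + (-2)·(4) + (-1)·(2) + (1)·(-3) + (4)·(-7) = -59.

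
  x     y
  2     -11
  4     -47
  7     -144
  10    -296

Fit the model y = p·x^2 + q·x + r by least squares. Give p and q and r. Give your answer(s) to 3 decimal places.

p = -2.985, q = 0.233, r = 0.273

Compute the Gram sums: Σx^2·x^2 = 12673, Σx^2·x = 1415, Σx^2 = 169, Σx·x = 169, Σx = 23, Σ1 = 4.
Right-hand side: Σx^2·y = -37452, Σx·y = -4178, Σy = -498.
MᵀM·[p, q, r]ᵀ = Mᵀy becomes [[12673, 1415, 169]; [1415, 169, 23]; [169, 23, 4]]·[p, q, r]ᵀ = [-37452, -4178, -498]ᵀ.
Solving the 3×3 system (Gaussian elimination) gives p = -4549/1524, q = 355/1524, r = 104/381.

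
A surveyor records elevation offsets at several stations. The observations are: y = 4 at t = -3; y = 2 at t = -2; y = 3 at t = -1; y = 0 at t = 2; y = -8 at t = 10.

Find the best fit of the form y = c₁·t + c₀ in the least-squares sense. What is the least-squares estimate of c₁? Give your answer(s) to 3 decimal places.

c₁ = -0.904

Sums needed: Σt·t = 118, Σt = 6, Σ1 = 5.
Right-hand side: Σt·y = -99, Σy = 1.
XᵀX·[c₁, c₀]ᵀ = Xᵀy becomes [[118, 6]; [6, 5]]·[c₁, c₀]ᵀ = [-99, 1]ᵀ.
det = 118·5 − 6² = 554.
c₁ = ((-99)·5 − 6·1)/554 = -501/554; c₀ = (118·1 − 6·(-99))/554 = 356/277.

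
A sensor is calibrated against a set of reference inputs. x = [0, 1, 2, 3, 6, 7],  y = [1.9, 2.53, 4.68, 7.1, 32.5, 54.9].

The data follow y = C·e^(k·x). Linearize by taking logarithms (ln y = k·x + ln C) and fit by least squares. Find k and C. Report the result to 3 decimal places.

k = 0.490, C = 1.716

With ln yᵢ as the transformed response and xᵢ as the regressor:
Sums: Σx = 19.0000, Σ(x)² = 99.0000, Σln y = 12.5602, Σx·ln y = 58.8211.
Normal system: [[99.0000, 19.0000]; [19.0000, 6]]·[k, ln C]ᵀ = [58.8211, 12.5602]ᵀ.
Δ = 99.0000·6 − (19.0000)² = 233.0000; k = (58.8211·6 − 19.0000·12.5602)/233.0000 = 0.49048, ln C = (99.0000·12.5602 − 19.0000·58.8211)/233.0000 = 0.54017, so C = exp(0.54017) = 1.71630.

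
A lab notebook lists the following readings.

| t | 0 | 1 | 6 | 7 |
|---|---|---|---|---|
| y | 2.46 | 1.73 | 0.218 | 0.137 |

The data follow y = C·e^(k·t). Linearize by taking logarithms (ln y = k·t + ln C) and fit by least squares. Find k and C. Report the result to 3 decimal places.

k = -0.413, C = 2.535

Let Y = ln y. Fitting Y = k·t + ln C by least squares:
Σt = 14.0000, Σ(t)² = 86.0000, Σln y = -2.0628, Σt·ln y = -22.5059.
Equations: 86.0000·k + 14.0000·ln C = -22.5059;  14.0000·k + 4·ln C = -2.0628.
Slope k = (n·Σt·ln y − Σt·Σln y)/(n·Σ(t)² − (Σt)²) = (4·-22.5059 − 14.0000·-2.0628)/148.0000 = -0.41314; ln C = (Σln y − k·Σt)/n = 0.93031, so C = exp(0.93031) = 2.53529.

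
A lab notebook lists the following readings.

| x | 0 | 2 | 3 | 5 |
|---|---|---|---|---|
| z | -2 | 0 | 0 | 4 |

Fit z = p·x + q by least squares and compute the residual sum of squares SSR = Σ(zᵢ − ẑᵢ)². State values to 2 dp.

SSR = 1.69

Normal-equation sums: Σx·x = 38, Σx = 10, Σ1 = 4.
And Σx·z = 20, Σz = 2.
Normal equations: [[38, 10]; [10, 4]]·[p, q]ᵀ = [20, 2]ᵀ.
Determinant 38·4 − 10² = 52.
p = (20·4 − 10·2)/52 = 15/13; q = (38·2 − 10·20)/52 = -31/13.
Residuals: 5/13, 1/13, -14/13, 8/13; SSR = 22/13.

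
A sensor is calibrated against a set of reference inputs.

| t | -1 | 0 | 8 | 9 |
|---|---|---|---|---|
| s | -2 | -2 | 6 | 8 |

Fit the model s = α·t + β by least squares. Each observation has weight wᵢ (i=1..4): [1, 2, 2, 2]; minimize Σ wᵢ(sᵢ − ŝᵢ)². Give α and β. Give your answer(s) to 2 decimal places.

Normal-equation sums: Σwᵢ·t·t = 291, Σwᵢ·t = 33, Σwᵢ·1 = 7.
Right-hand side: Σwᵢ·t·s = 242, Σwᵢ·s = 22.
det = 291·7 − 33² = 948.
α = (242·7 − 33·22)/948 = 242/237; β = (291·22 − 33·242)/948 = -132/79.

α = 1.02, β = -1.67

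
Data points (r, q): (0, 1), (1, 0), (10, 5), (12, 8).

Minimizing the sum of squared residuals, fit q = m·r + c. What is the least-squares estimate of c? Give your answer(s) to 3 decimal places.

The normal system MᵀM·[m, c]ᵀ = Mᵀq is [[245, 23]; [23, 4]]·[m, c]ᵀ = [146, 14]ᵀ.
det = 245·4 − 23² = 451.
m = (146·4 − 23·14)/451 = 262/451; c = (245·14 − 23·146)/451 = 72/451.

c = 0.160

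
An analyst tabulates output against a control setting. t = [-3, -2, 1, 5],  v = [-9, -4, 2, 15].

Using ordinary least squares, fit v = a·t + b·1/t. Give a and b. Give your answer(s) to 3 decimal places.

a = 3.026, b = -1.501

The normal equations are: 39·a + 4·b = 112;  4·a + (1261/900)·b = 10.
Determinant 39·(1261/900) − 4² = 11593/300.
a = (112·(1261/900) − 4·10)/(11593/300) = 105232/34779; b = (39·10 − 4·112)/(11593/300) = -17400/11593.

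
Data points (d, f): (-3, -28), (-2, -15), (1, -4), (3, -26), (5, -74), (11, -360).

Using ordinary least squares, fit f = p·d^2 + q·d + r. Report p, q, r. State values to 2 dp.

Compute the Gram sums: Σd^2·d^2 = 15445, Σd^2·d = 1449, Σd^2 = 169, Σd·d = 169, Σd = 15, Σ1 = 6.
Moment sums: Σd^2·f = -45960, Σd·f = -4298, Σf = -507.
Normal equations: [[15445, 1449, 169]; [1449, 169, 15]; [169, 15, 6]]·[p, q, r]ᵀ = [-45960, -4298, -507]ᵀ.
Inverting the 3×3 Gram matrix, [p, q, r]ᵀ = [-1582569/527030, 207929/527030, -239082/263515]ᵀ.

p = -3.00, q = 0.39, r = -0.91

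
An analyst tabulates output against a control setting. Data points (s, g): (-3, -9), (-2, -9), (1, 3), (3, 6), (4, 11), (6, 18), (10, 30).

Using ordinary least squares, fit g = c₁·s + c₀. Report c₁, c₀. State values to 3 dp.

Sums needed: Σs·s = 175, Σs = 19, Σ1 = 7.
For Mᵀg: Σs·g = 518, Σg = 50.
Eliminating c₀: 7·(row 1) − 19·(row 2) gives 864·c₁ = 7·518 − 19·50 = 2676, so c₁ = 223/72.
Then c₀ = (50 − 19·(223/72))/7 = -91/72.

c₁ = 3.097, c₀ = -1.264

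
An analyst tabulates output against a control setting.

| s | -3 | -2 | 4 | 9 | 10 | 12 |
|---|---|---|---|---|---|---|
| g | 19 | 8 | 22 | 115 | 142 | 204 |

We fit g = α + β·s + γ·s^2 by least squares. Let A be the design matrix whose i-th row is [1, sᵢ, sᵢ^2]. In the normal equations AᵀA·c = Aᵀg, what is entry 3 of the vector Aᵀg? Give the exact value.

53446

Entry 3 ↔ basis s^2, so (Aᵀg)_{3} = Σᵢ (s^2)·gᵢ = (9)·(19) + (4)·(8) + (16)·(22) + (81)·(115) + (100)·(142) + (144)·(204) = 53446.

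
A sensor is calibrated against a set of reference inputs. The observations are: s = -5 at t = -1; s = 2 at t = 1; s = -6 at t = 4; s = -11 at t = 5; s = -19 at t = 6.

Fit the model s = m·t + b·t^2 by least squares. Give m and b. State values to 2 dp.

m = 2.86, b = -1.02

Compute the Gram sums: Σt·t = 79, Σt·t^2 = 405, Σt^2·t^2 = 2179.
For Xᵀs: Σt·s = -186, Σt^2·s = -1058.
Determinant 79·2179 − 405² = 8116.
m = ((-186)·2179 − 405·(-1058))/8116 = 5799/2029; b = (79·(-1058) − 405·(-186))/8116 = -2063/2029.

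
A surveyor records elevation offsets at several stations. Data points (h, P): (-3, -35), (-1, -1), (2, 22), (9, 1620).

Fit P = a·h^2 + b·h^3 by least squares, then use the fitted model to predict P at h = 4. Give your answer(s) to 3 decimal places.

Sums needed: Σh^2·h^2 = 6659, Σh^2·h^3 = 58837, Σh^3·h^3 = 532235.
Moment sums: Σh^2·P = 130992, Σh^3·P = 1182102.
Normal equations: [[6659, 58837]; [58837, 532235]]·[a, b]ᵀ = [130992, 1182102]ᵀ.
Eliminating b: 532235·(row 1) − 58837·(row 2) gives 82360296·a = 532235·130992 − 58837·1182102 = 167191746, so a = 27865291/13726716.
Then b = (1182102 − 58837·(27865291/13726716))/532235 = 27406819/13726716.
At h = 4: P̂ = (27865291/13726716)·(16) + (27406819/13726716)·(64) = 549970268/3431679.

P̂ = 160.263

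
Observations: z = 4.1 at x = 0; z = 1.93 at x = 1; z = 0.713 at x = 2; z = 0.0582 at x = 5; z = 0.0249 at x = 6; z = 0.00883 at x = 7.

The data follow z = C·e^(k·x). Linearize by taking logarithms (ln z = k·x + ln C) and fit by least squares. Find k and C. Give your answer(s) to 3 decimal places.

Let Y = ln z. Fitting Y = k·x + ln C by least squares:
AᵀA = [[115.0000, 21.0000]; [21.0000, 6]], rhs = [-69.5029, -9.5361]ᵀ  (here Σx = 21.0000, Σ(x)² = 115.0000, Σln z = -9.5361, Σx·ln z = -69.5029).
Slope k = (n·Σx·ln z − Σx·Σln z)/(n·Σ(x)² − (Σx)²) = (6·-69.5029 − 21.0000·-9.5361)/249.0000 = -0.87052; ln C = (Σln z − k·Σx)/n = 1.45746, so C = exp(1.45746) = 4.29502.

k = -0.871, C = 4.295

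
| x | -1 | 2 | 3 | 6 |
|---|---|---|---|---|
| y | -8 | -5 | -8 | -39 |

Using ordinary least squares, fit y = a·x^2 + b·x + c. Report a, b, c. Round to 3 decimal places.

The normal system AᵀA·[a, b, c]ᵀ = Aᵀy is [[1394, 250, 50]; [250, 50, 10]; [50, 10, 4]]·[a, b, c]ᵀ = [-1504, -260, -60]ᵀ.
Inverting the 3×3 Gram matrix, [a, b, c]ᵀ = [-17/12, 161/60, -4]ᵀ.

a = -1.417, b = 2.683, c = -4.000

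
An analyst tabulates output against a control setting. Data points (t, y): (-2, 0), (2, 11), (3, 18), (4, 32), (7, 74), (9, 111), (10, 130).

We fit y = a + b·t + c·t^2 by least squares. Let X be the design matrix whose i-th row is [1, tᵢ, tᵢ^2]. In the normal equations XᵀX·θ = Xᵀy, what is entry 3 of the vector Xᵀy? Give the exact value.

Entry 3 ↔ basis t^2, so (Xᵀy)_{3} = Σᵢ (t^2)·yᵢ = (4)·(0) + (4)·(11) + (9)·(18) + (16)·(32) + (49)·(74) + (81)·(111) + (100)·(130) = 26335.

26335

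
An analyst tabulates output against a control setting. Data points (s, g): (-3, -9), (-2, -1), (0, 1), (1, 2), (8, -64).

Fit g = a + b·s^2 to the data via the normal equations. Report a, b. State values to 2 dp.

From the data, Σ1 = 5, Σs^2 = 78, Σs^2·s^2 = 4194.
For Aᵀg: Σg = -71, Σs^2·g = -4179.
AᵀA·[a, b]ᵀ = Aᵀg becomes [[5, 78]; [78, 4194]]·[a, b]ᵀ = [-71, -4179]ᵀ.
Determinant 5·4194 − 78² = 14886.
a = ((-71)·4194 − 78·(-4179))/14886 = 1566/827; b = (5·(-4179) − 78·(-71))/14886 = -5119/4962.

a = 1.89, b = -1.03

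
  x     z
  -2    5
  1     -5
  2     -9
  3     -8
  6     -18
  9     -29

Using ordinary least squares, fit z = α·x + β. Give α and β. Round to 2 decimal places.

The normal system AᵀA·[α, β]ᵀ = Aᵀz is [[135, 19]; [19, 6]]·[α, β]ᵀ = [-426, -64]ᵀ.
det = 135·6 − 19² = 449.
α = ((-426)·6 − 19·(-64))/449 = -1340/449; β = (135·(-64) − 19·(-426))/449 = -546/449.

α = -2.98, β = -1.22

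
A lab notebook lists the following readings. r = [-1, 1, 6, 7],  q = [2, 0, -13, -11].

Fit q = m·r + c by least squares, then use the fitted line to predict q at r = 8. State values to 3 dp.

Entries of XᵀX: Σr·r = 87, Σr = 13, Σ1 = 4.
Moment sums: Σr·q = -157, Σq = -22.
XᵀX·[m, c]ᵀ = Xᵀq becomes [[87, 13]; [13, 4]]·[m, c]ᵀ = [-157, -22]ᵀ.
Eliminating c: 4·(row 1) − 13·(row 2) gives 179·m = 4·(-157) − 13·(-22) = -342, so m = -342/179.
Then c = ((-22) − 13·(-342/179))/4 = 127/179.
At r = 8: q̂ = (-342/179)·(8) + (127/179)·(1) = -2609/179.

q̂ = -14.575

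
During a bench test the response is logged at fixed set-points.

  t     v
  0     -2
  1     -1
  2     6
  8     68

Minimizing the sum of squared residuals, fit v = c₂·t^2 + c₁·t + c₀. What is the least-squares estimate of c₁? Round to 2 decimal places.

Sums needed: Σt^2·t^2 = 4113, Σt^2·t = 521, Σt^2 = 69, Σt·t = 69, Σt = 11, Σ1 = 4.
Right-hand side: Σt^2·v = 4375, Σt·v = 555, Σv = 71.
MᵀM·[c₂, c₁, c₀]ᵀ = Mᵀv becomes [[4113, 521, 69]; [521, 69, 11]; [69, 11, 4]]·[c₂, c₁, c₀]ᵀ = [4375, 555, 71]ᵀ.
Row-reducing yields c₂ = 581/706, c₁ = 7939/3530, c₀ = -4643/1765.

c₁ = 2.25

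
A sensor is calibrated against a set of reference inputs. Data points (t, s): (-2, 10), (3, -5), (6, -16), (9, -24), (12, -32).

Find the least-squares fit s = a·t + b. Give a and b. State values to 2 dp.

Entries of MᵀM: Σt·t = 274, Σt = 28, Σ1 = 5.
For Mᵀs: Σt·s = -731, Σs = -67.
Normal equations: [[274, 28]; [28, 5]]·[a, b]ᵀ = [-731, -67]ᵀ.
det = 274·5 − 28² = 586.
a = ((-731)·5 − 28·(-67))/586 = -1779/586; b = (274·(-67) − 28·(-731))/586 = 1055/293.

a = -3.04, b = 3.60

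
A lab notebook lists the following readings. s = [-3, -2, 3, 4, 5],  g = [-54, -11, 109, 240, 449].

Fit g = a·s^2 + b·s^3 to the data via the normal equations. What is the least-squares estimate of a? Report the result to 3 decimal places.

a = 3.033

Setting ∂/∂a … = 0 gives: 1059·a + 4117·b = 15516;  4117·a + 21243·b = 75974.
(Σs^2·s^2 = 1059, Σs^2·s^3 = 4117, Σs^3·s^3 = 21243, Σs^2·g = 15516, Σs^3·g = 75974.)
det = 1059·21243 − 4117² = 5546648.
a = (15516·21243 − 4117·75974)/5546648 = 8410715/2773324; b = (1059·75974 − 4117·15516)/5546648 = 8288547/2773324.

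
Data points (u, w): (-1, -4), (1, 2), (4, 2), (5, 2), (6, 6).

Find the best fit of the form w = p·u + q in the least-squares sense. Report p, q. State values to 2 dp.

p = 1.06, q = -1.58

With design matrix X, XᵀX = [[79, 15]; [15, 5]] and Xᵀw = [60, 8]ᵀ.
Δ = 79·5 − 15² = 170.
p = (60·5 − 15·8)/170 = 18/17; q = (79·8 − 15·60)/170 = -134/85.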